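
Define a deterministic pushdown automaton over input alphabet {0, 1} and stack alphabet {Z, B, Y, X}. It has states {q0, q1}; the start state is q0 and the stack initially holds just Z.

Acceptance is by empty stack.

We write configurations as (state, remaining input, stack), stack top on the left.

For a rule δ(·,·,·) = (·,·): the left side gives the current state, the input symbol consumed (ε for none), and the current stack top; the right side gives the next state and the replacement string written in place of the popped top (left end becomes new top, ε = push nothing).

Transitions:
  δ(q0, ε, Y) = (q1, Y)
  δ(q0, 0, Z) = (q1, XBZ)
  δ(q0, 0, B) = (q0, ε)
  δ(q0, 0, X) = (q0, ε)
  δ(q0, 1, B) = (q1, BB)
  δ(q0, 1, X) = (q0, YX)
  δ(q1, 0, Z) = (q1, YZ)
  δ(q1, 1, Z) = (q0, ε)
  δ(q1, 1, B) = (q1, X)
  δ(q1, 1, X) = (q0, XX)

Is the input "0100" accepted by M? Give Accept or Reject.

Reject

(q0, 0100, Z)
  read 0, top Z: go to q1, push XBZ → (q1, 100, XBZ)
  read 1, top X: go to q0, push XX → (q0, 00, XXBZ)
  read 0, top X: go to q0, push ε → (q0, 0, XBZ)
  read 0, top X: go to q0, push ε → (q0, ε, BZ)
All input consumed; stack is BZ, not empty, and no further ε-move applies.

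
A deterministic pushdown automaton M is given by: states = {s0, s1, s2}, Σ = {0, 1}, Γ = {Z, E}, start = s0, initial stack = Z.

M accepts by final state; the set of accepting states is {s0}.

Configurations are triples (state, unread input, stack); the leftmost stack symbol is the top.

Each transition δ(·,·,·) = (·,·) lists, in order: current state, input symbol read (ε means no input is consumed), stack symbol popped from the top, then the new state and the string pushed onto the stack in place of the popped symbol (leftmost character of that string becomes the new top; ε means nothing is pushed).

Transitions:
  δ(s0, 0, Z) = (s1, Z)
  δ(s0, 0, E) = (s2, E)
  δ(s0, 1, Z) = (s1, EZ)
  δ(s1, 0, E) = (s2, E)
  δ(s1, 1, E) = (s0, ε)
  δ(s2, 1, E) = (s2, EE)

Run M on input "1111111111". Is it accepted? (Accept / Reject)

(s0, 1111111111, Z)
  read 1, top Z: go to s1, push EZ → (s1, 111111111, EZ)
  read 1, top E: go to s0, push ε → (s0, 11111111, Z)
  read 1, top Z: go to s1, push EZ → (s1, 1111111, EZ)
  read 1, top E: go to s0, push ε → (s0, 111111, Z)
  read 1, top Z: go to s1, push EZ → (s1, 11111, EZ)
  read 1, top E: go to s0, push ε → (s0, 1111, Z)
  read 1, top Z: go to s1, push EZ → (s1, 111, EZ)
  read 1, top E: go to s0, push ε → (s0, 11, Z)
  read 1, top Z: go to s1, push EZ → (s1, 1, EZ)
  read 1, top E: go to s0, push ε → (s0, ε, Z)
All input consumed; state s0 ∈ F.

Accept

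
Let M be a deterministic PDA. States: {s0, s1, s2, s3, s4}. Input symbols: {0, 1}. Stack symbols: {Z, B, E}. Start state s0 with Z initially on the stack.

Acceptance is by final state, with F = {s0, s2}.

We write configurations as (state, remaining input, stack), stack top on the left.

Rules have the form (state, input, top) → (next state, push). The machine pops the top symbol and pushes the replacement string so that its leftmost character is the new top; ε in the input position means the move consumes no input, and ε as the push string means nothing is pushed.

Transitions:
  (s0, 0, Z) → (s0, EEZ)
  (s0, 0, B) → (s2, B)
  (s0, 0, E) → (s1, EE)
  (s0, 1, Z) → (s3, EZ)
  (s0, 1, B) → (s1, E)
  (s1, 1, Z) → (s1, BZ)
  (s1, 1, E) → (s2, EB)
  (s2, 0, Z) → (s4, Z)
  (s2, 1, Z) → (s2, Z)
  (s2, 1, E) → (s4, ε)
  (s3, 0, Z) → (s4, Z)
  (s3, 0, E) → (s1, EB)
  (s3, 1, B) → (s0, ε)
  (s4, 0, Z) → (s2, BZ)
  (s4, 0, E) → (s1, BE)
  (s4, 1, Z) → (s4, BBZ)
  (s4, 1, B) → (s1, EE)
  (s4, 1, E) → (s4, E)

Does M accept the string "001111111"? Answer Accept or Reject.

Accept

(s0, 001111111, Z)
  read 0, top Z: go to s0, push EEZ → (s0, 01111111, EEZ)
  read 0, top E: go to s1, push EE → (s1, 1111111, EEEZ)
  read 1, top E: go to s2, push EB → (s2, 111111, EBEEZ)
  read 1, top E: go to s4, push ε → (s4, 11111, BEEZ)
  read 1, top B: go to s1, push EE → (s1, 1111, EEEEZ)
  read 1, top E: go to s2, push EB → (s2, 111, EBEEEZ)
  read 1, top E: go to s4, push ε → (s4, 11, BEEEZ)
  read 1, top B: go to s1, push EE → (s1, 1, EEEEEZ)
  read 1, top E: go to s2, push EB → (s2, ε, EBEEEEZ)
All input consumed; state s2 ∈ F.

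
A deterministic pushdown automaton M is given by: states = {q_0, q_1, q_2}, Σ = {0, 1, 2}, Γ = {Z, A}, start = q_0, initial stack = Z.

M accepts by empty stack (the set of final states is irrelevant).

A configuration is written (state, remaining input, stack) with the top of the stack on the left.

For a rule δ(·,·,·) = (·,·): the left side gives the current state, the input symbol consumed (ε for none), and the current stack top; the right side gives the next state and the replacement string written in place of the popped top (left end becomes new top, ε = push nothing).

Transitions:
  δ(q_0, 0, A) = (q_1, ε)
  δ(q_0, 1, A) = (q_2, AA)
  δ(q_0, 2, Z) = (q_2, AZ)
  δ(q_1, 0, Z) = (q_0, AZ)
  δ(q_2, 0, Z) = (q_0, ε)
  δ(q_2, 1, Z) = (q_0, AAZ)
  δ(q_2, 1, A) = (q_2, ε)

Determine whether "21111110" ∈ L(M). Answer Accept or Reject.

Accept

(q_0, 21111110, Z) ⊢ (q_2, 1111110, AZ) ⊢ (q_2, 111110, Z) ⊢ (q_0, 11110, AAZ) ⊢ (q_2, 1110, AAAZ) ⊢ (q_2, 110, AAZ) ⊢ (q_2, 10, AZ) ⊢ (q_2, 0, Z) ⊢ (q_0, ε, ε)
All input consumed and the stack is empty.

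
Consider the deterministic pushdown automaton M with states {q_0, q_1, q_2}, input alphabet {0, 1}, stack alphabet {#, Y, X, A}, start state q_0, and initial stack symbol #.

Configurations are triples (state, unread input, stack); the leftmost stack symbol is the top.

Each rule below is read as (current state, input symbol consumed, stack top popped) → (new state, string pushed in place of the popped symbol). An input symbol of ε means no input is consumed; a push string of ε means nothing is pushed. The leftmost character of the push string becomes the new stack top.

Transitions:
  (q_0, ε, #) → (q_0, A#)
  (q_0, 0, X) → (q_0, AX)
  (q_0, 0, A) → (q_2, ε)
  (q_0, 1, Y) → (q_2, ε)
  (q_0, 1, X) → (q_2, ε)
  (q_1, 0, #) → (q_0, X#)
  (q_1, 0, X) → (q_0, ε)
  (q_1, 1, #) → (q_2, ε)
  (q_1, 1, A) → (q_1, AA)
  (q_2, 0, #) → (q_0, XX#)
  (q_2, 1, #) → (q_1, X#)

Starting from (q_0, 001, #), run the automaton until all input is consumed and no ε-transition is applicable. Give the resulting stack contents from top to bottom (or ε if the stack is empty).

X#

(q_0, 001, #)
  ε-move, top #: go to q_0, push A# → (q_0, 001, A#)
  read 0, top A: go to q_2, push ε → (q_2, 01, #)
  read 0, top #: go to q_0, push XX# → (q_0, 1, XX#)
  read 1, top X: go to q_2, push ε → (q_2, ε, X#)
All input consumed in state q_2 with stack X#.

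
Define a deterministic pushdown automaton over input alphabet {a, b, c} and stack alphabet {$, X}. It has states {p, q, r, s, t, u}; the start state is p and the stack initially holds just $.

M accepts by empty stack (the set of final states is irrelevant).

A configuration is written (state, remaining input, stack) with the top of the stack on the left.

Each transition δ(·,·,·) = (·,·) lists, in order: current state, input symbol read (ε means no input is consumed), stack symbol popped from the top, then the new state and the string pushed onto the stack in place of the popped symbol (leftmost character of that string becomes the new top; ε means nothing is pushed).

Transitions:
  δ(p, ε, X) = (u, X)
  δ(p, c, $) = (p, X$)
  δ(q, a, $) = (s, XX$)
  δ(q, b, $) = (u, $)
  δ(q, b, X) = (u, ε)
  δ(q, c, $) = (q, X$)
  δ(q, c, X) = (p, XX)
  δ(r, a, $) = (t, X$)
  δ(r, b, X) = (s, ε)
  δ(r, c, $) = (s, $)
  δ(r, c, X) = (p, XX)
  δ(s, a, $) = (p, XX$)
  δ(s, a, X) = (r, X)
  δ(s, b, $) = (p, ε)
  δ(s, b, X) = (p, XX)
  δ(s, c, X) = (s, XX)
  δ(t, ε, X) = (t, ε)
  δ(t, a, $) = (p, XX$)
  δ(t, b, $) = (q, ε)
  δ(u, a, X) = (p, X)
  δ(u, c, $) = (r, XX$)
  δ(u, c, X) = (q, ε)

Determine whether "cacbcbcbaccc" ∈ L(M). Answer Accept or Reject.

Reject

(p, cacbcbcbaccc, $) ⊢ (p, acbcbcbaccc, X$) ⊢ (u, acbcbcbaccc, X$) ⊢ (p, cbcbcbaccc, X$) ⊢ (u, cbcbcbaccc, X$) ⊢ (q, bcbcbaccc, $) ⊢ (u, cbcbaccc, $) ⊢ (r, bcbaccc, XX$) ⊢ (s, cbaccc, X$) ⊢ (s, baccc, XX$) ⊢ (p, accc, XXX$) ⊢ (u, accc, XXX$) ⊢ (p, ccc, XXX$) ⊢ (u, ccc, XXX$) ⊢ (q, cc, XX$) ⊢ (p, c, XXX$) ⊢ (u, c, XXX$) ⊢ (q, ε, XX$)
All input consumed; stack is XX$, not empty, and no further ε-move applies.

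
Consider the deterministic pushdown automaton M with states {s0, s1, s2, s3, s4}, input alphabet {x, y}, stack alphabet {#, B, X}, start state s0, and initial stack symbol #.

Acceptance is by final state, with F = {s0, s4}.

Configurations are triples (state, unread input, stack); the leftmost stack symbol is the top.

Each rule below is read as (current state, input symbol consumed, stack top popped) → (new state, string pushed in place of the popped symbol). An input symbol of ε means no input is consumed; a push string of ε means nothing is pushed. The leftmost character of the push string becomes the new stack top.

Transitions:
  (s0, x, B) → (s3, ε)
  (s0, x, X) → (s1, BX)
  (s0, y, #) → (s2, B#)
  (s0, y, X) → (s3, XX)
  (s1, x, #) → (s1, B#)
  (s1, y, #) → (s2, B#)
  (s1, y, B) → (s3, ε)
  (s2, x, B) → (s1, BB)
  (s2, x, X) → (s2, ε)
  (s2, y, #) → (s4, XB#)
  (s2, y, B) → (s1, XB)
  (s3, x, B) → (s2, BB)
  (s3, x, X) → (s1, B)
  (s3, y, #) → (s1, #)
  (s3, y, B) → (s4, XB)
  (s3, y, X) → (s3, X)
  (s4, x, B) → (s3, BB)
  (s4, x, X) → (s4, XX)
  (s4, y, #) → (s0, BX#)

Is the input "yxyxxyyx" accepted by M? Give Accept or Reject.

(s0, yxyxxyyx, #) ⊢ (s2, xyxxyyx, B#) ⊢ (s1, yxxyyx, BB#) ⊢ (s3, xxyyx, B#) ⊢ (s2, xyyx, BB#) ⊢ (s1, yyx, BBB#) ⊢ (s3, yx, BB#) ⊢ (s4, x, XBB#) ⊢ (s4, ε, XXBB#)
All input consumed; state s4 ∈ F.

Accept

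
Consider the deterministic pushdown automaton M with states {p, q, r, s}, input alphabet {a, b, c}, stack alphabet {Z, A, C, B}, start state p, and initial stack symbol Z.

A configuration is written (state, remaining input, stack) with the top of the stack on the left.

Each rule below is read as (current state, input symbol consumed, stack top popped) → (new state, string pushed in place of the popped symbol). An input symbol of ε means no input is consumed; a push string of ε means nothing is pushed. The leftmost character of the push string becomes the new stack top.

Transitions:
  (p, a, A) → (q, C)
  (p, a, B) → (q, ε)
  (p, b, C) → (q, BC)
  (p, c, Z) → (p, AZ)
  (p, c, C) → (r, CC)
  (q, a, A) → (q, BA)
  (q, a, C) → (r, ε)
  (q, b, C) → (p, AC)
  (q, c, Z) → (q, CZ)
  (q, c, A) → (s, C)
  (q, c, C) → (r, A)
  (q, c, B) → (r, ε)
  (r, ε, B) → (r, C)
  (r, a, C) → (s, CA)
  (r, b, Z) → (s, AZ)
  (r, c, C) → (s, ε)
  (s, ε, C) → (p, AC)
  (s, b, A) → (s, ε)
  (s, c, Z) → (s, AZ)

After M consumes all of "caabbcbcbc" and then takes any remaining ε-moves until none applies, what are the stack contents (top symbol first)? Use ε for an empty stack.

(p, caabbcbcbc, Z)
  read c, top Z: go to p, push AZ → (p, aabbcbcbc, AZ)
  read a, top A: go to q, push C → (q, abbcbcbc, CZ)
  read a, top C: go to r, push ε → (r, bbcbcbc, Z)
  read b, top Z: go to s, push AZ → (s, bcbcbc, AZ)
  read b, top A: go to s, push ε → (s, cbcbc, Z)
  read c, top Z: go to s, push AZ → (s, bcbc, AZ)
  read b, top A: go to s, push ε → (s, cbc, Z)
  read c, top Z: go to s, push AZ → (s, bc, AZ)
  read b, top A: go to s, push ε → (s, c, Z)
  read c, top Z: go to s, push AZ → (s, ε, AZ)
All input consumed in state s with stack AZ.

AZ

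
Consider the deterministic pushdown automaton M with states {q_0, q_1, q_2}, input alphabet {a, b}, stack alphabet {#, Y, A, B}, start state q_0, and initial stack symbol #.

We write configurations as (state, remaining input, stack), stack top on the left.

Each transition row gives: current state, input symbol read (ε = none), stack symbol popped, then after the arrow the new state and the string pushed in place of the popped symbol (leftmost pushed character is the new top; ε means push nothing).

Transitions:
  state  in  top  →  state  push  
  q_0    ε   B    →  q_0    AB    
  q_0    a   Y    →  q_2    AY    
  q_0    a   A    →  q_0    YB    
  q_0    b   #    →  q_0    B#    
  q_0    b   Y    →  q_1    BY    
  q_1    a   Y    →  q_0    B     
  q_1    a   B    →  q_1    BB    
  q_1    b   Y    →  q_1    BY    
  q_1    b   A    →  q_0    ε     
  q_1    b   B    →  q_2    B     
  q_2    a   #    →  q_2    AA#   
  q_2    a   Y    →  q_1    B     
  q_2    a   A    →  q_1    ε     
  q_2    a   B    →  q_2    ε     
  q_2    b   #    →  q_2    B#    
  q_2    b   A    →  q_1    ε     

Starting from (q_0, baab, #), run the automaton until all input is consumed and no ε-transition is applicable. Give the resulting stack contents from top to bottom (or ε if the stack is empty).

(q_0, baab, #)
  read b, top #: go to q_0, push B# → (q_0, aab, B#)
  ε-move, top B: go to q_0, push AB → (q_0, aab, AB#)
  read a, top A: go to q_0, push YB → (q_0, ab, YBB#)
  read a, top Y: go to q_2, push AY → (q_2, b, AYBB#)
  read b, top A: go to q_1, push ε → (q_1, ε, YBB#)
All input consumed in state q_1 with stack YBB#.

YBB#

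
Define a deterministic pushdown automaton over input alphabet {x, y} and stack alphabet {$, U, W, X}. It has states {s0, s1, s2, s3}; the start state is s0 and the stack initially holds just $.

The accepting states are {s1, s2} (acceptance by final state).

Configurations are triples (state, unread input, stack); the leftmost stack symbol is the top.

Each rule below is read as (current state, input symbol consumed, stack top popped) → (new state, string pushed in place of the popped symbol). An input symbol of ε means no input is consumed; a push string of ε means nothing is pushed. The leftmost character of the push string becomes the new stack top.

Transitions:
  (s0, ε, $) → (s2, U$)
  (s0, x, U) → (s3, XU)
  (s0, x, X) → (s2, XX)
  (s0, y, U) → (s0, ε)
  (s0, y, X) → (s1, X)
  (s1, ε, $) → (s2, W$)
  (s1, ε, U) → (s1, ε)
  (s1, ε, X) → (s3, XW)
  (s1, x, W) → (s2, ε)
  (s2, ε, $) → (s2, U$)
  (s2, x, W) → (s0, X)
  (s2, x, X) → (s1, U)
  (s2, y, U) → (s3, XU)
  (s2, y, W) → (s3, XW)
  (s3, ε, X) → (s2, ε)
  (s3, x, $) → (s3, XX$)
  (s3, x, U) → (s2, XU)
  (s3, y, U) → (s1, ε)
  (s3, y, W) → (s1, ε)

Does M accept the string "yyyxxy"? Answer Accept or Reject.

Reject

(s0, yyyxxy, $)
  ε-move, top $: go to s2, push U$ → (s2, yyyxxy, U$)
  read y, top U: go to s3, push XU → (s3, yyxxy, XU$)
  ε-move, top X: go to s2, push ε → (s2, yyxxy, U$)
  read y, top U: go to s3, push XU → (s3, yxxy, XU$)
  ε-move, top X: go to s2, push ε → (s2, yxxy, U$)
  read y, top U: go to s3, push XU → (s3, xxy, XU$)
  ε-move, top X: go to s2, push ε → (s2, xxy, U$)
No transition applies at (s2, xxy, U$); input not fully consumed.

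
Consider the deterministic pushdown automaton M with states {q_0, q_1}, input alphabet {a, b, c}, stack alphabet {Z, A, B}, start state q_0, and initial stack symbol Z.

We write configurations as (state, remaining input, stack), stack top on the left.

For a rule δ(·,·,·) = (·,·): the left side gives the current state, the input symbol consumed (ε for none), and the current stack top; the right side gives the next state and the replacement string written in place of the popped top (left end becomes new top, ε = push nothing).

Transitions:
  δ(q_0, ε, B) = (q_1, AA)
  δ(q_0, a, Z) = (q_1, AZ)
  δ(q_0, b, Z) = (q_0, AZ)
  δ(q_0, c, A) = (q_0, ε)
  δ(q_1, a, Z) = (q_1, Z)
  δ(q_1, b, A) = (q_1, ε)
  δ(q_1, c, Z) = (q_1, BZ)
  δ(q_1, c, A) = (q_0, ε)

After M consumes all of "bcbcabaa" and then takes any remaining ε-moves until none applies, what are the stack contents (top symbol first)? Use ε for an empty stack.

(q_0, bcbcabaa, Z)
  read b, top Z: go to q_0, push AZ → (q_0, cbcabaa, AZ)
  read c, top A: go to q_0, push ε → (q_0, bcabaa, Z)
  read b, top Z: go to q_0, push AZ → (q_0, cabaa, AZ)
  read c, top A: go to q_0, push ε → (q_0, abaa, Z)
  read a, top Z: go to q_1, push AZ → (q_1, baa, AZ)
  read b, top A: go to q_1, push ε → (q_1, aa, Z)
  read a, top Z: go to q_1, push Z → (q_1, a, Z)
  read a, top Z: go to q_1, push Z → (q_1, ε, Z)
All input consumed in state q_1 with stack Z.

Z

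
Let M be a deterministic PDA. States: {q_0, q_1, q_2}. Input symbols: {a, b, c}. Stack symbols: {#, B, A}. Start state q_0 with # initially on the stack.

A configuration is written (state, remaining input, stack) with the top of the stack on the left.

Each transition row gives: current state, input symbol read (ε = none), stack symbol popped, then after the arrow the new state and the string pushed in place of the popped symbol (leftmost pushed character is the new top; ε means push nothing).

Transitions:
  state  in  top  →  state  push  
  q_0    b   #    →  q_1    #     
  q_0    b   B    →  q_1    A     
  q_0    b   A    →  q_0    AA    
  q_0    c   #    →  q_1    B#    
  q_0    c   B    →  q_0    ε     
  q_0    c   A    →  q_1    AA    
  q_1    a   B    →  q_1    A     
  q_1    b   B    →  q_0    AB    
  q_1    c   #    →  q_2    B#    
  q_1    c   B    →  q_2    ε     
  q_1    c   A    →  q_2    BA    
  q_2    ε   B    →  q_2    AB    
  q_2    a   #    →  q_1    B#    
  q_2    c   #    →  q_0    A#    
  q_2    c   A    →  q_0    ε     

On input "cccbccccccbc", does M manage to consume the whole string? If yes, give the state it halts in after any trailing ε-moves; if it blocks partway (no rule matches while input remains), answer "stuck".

(q_0, cccbccccccbc, #)
  read c, top #: go to q_1, push B# → (q_1, ccbccccccbc, B#)
  read c, top B: go to q_2, push ε → (q_2, cbccccccbc, #)
  read c, top #: go to q_0, push A# → (q_0, bccccccbc, A#)
  read b, top A: go to q_0, push AA → (q_0, ccccccbc, AA#)
  read c, top A: go to q_1, push AA → (q_1, cccccbc, AAA#)
  read c, top A: go to q_2, push BA → (q_2, ccccbc, BAAA#)
  ε-move, top B: go to q_2, push AB → (q_2, ccccbc, ABAAA#)
  read c, top A: go to q_0, push ε → (q_0, cccbc, BAAA#)
  read c, top B: go to q_0, push ε → (q_0, ccbc, AAA#)
  read c, top A: go to q_1, push AA → (q_1, cbc, AAAA#)
  read c, top A: go to q_2, push BA → (q_2, bc, BAAAA#)
  ε-move, top B: go to q_2, push AB → (q_2, bc, ABAAAA#)
No transition for (q_2, b, top A); M blocks with input bc remaining.

stuck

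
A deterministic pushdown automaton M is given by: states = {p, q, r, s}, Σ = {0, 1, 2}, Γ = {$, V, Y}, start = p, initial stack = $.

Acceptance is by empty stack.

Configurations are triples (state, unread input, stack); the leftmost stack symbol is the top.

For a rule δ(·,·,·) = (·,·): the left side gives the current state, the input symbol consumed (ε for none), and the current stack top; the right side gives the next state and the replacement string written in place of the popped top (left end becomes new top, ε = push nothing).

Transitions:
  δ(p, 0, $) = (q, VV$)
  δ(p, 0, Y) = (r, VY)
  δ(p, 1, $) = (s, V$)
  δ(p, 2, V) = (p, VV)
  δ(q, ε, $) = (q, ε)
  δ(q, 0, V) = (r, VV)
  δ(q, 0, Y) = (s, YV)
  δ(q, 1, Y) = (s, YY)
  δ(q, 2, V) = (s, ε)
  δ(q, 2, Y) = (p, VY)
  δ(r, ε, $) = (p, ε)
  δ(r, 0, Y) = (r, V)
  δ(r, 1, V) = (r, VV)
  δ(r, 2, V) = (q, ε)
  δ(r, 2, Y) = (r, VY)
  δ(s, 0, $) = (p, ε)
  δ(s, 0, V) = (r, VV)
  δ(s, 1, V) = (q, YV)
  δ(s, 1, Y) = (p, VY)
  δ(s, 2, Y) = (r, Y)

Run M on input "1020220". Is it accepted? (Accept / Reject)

Accept

(p, 1020220, $)
  read 1, top $: go to s, push V$ → (s, 020220, V$)
  read 0, top V: go to r, push VV → (r, 20220, VV$)
  read 2, top V: go to q, push ε → (q, 0220, V$)
  read 0, top V: go to r, push VV → (r, 220, VV$)
  read 2, top V: go to q, push ε → (q, 20, V$)
  read 2, top V: go to s, push ε → (s, 0, $)
  read 0, top $: go to p, push ε → (p, ε, ε)
All input consumed and the stack is empty.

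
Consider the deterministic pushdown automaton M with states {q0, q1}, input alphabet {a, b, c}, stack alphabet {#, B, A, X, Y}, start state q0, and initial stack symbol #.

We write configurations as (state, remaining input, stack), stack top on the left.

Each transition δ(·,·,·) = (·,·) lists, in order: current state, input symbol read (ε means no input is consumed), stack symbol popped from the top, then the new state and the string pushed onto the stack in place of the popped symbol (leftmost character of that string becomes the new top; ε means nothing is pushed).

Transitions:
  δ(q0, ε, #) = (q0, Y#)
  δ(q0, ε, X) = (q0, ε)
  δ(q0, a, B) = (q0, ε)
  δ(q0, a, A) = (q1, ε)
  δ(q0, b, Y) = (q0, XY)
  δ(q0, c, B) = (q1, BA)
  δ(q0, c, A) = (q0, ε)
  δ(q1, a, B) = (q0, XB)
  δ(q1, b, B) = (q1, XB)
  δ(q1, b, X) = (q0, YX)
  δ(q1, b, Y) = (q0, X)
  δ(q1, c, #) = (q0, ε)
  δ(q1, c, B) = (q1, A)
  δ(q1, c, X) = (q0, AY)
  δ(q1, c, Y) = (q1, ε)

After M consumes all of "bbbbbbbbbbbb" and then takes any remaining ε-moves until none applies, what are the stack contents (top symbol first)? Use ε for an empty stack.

Y#

(q0, bbbbbbbbbbbb, #)
  ε-move, top #: go to q0, push Y# → (q0, bbbbbbbbbbbb, Y#)
  read b, top Y: go to q0, push XY → (q0, bbbbbbbbbbb, XY#)
  ε-move, top X: go to q0, push ε → (q0, bbbbbbbbbbb, Y#)
  read b, top Y: go to q0, push XY → (q0, bbbbbbbbbb, XY#)
  ε-move, top X: go to q0, push ε → (q0, bbbbbbbbbb, Y#)
  read b, top Y: go to q0, push XY → (q0, bbbbbbbbb, XY#)
  ε-move, top X: go to q0, push ε → (q0, bbbbbbbbb, Y#)
  read b, top Y: go to q0, push XY → (q0, bbbbbbbb, XY#)
  ε-move, top X: go to q0, push ε → (q0, bbbbbbbb, Y#)
  read b, top Y: go to q0, push XY → (q0, bbbbbbb, XY#)
  ε-move, top X: go to q0, push ε → (q0, bbbbbbb, Y#)
  read b, top Y: go to q0, push XY → (q0, bbbbbb, XY#)
  ε-move, top X: go to q0, push ε → (q0, bbbbbb, Y#)
  read b, top Y: go to q0, push XY → (q0, bbbbb, XY#)
  ε-move, top X: go to q0, push ε → (q0, bbbbb, Y#)
  read b, top Y: go to q0, push XY → (q0, bbbb, XY#)
  ε-move, top X: go to q0, push ε → (q0, bbbb, Y#)
  read b, top Y: go to q0, push XY → (q0, bbb, XY#)
  ε-move, top X: go to q0, push ε → (q0, bbb, Y#)
  read b, top Y: go to q0, push XY → (q0, bb, XY#)
  ε-move, top X: go to q0, push ε → (q0, bb, Y#)
  read b, top Y: go to q0, push XY → (q0, b, XY#)
  ε-move, top X: go to q0, push ε → (q0, b, Y#)
  read b, top Y: go to q0, push XY → (q0, ε, XY#)
  ε-move, top X: go to q0, push ε → (q0, ε, Y#)
All input consumed in state q0 with stack Y#.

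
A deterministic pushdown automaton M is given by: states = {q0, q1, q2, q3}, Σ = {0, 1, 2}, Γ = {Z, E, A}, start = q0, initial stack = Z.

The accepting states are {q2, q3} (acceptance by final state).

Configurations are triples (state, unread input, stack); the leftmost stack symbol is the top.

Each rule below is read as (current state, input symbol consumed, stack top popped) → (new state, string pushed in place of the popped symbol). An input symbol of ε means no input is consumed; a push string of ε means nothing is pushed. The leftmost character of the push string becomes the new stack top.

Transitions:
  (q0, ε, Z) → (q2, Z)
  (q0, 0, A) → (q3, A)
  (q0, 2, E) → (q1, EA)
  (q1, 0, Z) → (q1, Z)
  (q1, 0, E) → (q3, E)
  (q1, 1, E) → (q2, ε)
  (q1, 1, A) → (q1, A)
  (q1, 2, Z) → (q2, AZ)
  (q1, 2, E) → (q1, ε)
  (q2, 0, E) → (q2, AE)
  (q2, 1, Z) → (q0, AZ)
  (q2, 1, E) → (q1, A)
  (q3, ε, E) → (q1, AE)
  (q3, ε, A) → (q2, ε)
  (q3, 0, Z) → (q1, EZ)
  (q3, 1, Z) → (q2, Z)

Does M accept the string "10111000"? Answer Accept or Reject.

(q0, 10111000, Z) ⊢ (q2, 10111000, Z) ⊢ (q0, 0111000, AZ) ⊢ (q3, 111000, AZ) ⊢ (q2, 111000, Z) ⊢ (q0, 11000, AZ)
No transition applies at (q0, 11000, AZ); input not fully consumed.

Reject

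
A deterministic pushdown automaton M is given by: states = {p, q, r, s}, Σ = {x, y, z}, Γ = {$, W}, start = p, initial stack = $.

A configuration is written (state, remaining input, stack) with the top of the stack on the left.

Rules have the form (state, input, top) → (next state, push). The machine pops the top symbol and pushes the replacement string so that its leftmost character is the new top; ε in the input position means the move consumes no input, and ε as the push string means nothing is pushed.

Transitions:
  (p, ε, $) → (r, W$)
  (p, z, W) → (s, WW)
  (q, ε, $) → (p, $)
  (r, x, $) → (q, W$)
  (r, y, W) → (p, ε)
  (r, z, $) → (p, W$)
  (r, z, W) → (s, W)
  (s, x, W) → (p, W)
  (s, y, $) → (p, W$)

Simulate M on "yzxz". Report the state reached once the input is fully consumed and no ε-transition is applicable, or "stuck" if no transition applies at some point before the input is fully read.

(p, yzxz, $) ⊢ (r, yzxz, W$) ⊢ (p, zxz, $) ⊢ (r, zxz, W$) ⊢ (s, xz, W$) ⊢ (p, z, W$) ⊢ (s, ε, WW$)
All input consumed; M is in state s.

s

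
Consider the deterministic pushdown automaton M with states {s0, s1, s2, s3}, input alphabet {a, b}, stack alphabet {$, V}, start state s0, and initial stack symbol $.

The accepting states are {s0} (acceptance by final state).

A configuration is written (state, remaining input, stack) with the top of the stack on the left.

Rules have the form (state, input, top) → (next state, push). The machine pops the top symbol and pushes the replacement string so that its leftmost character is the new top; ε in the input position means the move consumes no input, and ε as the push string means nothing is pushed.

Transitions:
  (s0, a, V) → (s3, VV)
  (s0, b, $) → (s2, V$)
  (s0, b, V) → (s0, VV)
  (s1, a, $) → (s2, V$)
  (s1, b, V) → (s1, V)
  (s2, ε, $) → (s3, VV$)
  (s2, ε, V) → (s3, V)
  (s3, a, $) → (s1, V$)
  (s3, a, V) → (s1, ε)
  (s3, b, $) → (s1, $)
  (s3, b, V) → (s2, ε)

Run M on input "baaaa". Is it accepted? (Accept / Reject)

(s0, baaaa, $)
  read b, top $: go to s2, push V$ → (s2, aaaa, V$)
  ε-move, top V: go to s3, push V → (s3, aaaa, V$)
  read a, top V: go to s1, push ε → (s1, aaa, $)
  read a, top $: go to s2, push V$ → (s2, aa, V$)
  ε-move, top V: go to s3, push V → (s3, aa, V$)
  read a, top V: go to s1, push ε → (s1, a, $)
  read a, top $: go to s2, push V$ → (s2, ε, V$)
  ε-move, top V: go to s3, push V → (s3, ε, V$)
All input consumed; state s3 ∉ F and no further ε-move applies.

Reject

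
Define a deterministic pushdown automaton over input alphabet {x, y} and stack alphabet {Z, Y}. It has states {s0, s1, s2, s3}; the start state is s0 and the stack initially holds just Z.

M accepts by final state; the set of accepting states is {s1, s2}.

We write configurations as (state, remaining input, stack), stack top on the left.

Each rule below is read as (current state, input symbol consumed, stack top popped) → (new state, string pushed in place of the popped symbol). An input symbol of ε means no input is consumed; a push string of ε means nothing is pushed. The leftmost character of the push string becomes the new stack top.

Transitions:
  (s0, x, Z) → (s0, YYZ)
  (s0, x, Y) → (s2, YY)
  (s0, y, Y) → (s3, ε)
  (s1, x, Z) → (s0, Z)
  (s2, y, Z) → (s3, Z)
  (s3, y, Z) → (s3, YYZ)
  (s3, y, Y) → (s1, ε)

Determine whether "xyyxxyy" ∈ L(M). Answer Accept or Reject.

(s0, xyyxxyy, Z)
  read x, top Z: go to s0, push YYZ → (s0, yyxxyy, YYZ)
  read y, top Y: go to s3, push ε → (s3, yxxyy, YZ)
  read y, top Y: go to s1, push ε → (s1, xxyy, Z)
  read x, top Z: go to s0, push Z → (s0, xyy, Z)
  read x, top Z: go to s0, push YYZ → (s0, yy, YYZ)
  read y, top Y: go to s3, push ε → (s3, y, YZ)
  read y, top Y: go to s1, push ε → (s1, ε, Z)
All input consumed; state s1 ∈ F.

Accept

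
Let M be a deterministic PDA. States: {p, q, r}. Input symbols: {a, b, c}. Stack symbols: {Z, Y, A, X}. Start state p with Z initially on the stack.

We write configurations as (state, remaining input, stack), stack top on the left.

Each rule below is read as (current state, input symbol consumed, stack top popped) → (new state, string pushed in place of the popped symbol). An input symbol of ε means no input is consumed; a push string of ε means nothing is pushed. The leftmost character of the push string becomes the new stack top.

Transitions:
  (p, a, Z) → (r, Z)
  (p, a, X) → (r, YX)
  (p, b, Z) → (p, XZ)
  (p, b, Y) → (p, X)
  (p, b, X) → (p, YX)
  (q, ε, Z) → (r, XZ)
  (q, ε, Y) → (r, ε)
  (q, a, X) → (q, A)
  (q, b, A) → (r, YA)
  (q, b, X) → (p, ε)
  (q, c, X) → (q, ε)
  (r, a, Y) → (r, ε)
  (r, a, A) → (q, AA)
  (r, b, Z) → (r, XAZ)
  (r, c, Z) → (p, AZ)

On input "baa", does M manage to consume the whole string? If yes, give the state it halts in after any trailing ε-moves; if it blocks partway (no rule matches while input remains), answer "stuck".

(p, baa, Z) ⊢ (p, aa, XZ) ⊢ (r, a, YXZ) ⊢ (r, ε, XZ)
All input consumed; M is in state r.

r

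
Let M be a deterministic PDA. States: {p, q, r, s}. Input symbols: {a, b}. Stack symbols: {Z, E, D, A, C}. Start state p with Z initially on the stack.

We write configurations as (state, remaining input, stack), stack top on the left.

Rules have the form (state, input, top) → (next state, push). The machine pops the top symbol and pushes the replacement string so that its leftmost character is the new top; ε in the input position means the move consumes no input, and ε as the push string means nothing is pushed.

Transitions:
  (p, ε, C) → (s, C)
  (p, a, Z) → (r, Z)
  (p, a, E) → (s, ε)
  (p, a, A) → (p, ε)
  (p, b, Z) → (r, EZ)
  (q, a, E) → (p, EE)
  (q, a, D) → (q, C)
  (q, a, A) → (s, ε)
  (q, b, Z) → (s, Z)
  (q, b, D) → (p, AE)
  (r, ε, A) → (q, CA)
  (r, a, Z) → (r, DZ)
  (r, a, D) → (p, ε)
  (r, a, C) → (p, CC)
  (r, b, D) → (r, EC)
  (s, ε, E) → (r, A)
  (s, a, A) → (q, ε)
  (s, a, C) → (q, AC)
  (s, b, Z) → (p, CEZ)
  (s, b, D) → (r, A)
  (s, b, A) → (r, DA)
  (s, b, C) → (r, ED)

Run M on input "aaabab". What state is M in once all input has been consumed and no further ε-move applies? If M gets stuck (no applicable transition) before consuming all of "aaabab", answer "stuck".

(p, aaabab, Z)
  read a, top Z: go to r, push Z → (r, aabab, Z)
  read a, top Z: go to r, push DZ → (r, abab, DZ)
  read a, top D: go to p, push ε → (p, bab, Z)
  read b, top Z: go to r, push EZ → (r, ab, EZ)
No transition for (r, a, top E); M blocks with input ab remaining.

stuck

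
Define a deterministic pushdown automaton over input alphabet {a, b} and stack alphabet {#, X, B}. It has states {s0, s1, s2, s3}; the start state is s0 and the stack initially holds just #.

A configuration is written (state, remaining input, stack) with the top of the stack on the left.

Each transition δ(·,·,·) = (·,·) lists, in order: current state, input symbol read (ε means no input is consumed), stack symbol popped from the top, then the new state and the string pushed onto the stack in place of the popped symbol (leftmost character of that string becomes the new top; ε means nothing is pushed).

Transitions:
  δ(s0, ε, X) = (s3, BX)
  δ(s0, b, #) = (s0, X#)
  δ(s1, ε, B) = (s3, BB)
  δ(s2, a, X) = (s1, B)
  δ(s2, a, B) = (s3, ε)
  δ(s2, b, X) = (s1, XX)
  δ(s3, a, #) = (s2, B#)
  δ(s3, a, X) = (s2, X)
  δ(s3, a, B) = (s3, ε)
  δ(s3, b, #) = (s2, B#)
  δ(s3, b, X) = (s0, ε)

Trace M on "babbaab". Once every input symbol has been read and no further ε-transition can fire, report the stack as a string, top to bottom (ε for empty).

(s0, babbaab, #)
  read b, top #: go to s0, push X# → (s0, abbaab, X#)
  ε-move, top X: go to s3, push BX → (s3, abbaab, BX#)
  read a, top B: go to s3, push ε → (s3, bbaab, X#)
  read b, top X: go to s0, push ε → (s0, baab, #)
  read b, top #: go to s0, push X# → (s0, aab, X#)
  ε-move, top X: go to s3, push BX → (s3, aab, BX#)
  read a, top B: go to s3, push ε → (s3, ab, X#)
  read a, top X: go to s2, push X → (s2, b, X#)
  read b, top X: go to s1, push XX → (s1, ε, XX#)
All input consumed in state s1 with stack XX#.

XX#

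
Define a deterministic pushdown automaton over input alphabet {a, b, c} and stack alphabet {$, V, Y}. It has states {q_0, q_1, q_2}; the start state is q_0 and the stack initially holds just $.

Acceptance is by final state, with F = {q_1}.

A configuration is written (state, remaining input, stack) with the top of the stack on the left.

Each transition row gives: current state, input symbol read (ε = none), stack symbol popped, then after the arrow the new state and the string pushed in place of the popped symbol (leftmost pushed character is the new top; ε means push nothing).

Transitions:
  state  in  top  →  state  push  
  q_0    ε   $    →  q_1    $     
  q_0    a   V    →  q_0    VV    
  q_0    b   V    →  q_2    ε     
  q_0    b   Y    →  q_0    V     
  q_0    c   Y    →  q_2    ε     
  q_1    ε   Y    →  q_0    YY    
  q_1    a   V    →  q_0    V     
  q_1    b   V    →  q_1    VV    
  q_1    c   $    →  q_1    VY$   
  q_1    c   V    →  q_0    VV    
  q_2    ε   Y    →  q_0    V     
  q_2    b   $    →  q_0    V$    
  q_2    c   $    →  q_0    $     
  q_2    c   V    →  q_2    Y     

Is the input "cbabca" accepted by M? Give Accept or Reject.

Reject

(q_0, cbabca, $)
  ε-move, top $: go to q_1, push $ → (q_1, cbabca, $)
  read c, top $: go to q_1, push VY$ → (q_1, babca, VY$)
  read b, top V: go to q_1, push VV → (q_1, abca, VVY$)
  read a, top V: go to q_0, push V → (q_0, bca, VVY$)
  read b, top V: go to q_2, push ε → (q_2, ca, VY$)
  read c, top V: go to q_2, push Y → (q_2, a, YY$)
  ε-move, top Y: go to q_0, push V → (q_0, a, VY$)
  read a, top V: go to q_0, push VV → (q_0, ε, VVY$)
All input consumed; state q_0 ∉ F and no further ε-move applies.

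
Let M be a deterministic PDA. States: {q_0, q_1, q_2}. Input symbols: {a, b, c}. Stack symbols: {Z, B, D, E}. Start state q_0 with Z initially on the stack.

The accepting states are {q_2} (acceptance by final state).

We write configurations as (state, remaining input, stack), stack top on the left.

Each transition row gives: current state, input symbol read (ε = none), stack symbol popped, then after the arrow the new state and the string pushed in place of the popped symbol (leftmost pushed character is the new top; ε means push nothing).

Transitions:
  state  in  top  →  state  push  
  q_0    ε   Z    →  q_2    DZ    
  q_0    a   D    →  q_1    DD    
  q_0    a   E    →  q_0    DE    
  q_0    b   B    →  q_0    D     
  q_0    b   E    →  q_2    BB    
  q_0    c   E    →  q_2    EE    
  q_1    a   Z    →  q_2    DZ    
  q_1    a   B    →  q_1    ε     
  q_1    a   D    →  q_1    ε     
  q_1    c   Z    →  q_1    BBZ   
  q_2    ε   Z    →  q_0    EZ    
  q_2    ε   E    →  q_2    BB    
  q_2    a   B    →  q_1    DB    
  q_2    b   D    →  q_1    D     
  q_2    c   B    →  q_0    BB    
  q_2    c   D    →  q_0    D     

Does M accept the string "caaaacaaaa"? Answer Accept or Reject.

(q_0, caaaacaaaa, Z) ⊢ (q_2, caaaacaaaa, DZ) ⊢ (q_0, aaaacaaaa, DZ) ⊢ (q_1, aaacaaaa, DDZ) ⊢ (q_1, aacaaaa, DZ) ⊢ (q_1, acaaaa, Z) ⊢ (q_2, caaaa, DZ) ⊢ (q_0, aaaa, DZ) ⊢ (q_1, aaa, DDZ) ⊢ (q_1, aa, DZ) ⊢ (q_1, a, Z) ⊢ (q_2, ε, DZ)
All input consumed; state q_2 ∈ F.

Accept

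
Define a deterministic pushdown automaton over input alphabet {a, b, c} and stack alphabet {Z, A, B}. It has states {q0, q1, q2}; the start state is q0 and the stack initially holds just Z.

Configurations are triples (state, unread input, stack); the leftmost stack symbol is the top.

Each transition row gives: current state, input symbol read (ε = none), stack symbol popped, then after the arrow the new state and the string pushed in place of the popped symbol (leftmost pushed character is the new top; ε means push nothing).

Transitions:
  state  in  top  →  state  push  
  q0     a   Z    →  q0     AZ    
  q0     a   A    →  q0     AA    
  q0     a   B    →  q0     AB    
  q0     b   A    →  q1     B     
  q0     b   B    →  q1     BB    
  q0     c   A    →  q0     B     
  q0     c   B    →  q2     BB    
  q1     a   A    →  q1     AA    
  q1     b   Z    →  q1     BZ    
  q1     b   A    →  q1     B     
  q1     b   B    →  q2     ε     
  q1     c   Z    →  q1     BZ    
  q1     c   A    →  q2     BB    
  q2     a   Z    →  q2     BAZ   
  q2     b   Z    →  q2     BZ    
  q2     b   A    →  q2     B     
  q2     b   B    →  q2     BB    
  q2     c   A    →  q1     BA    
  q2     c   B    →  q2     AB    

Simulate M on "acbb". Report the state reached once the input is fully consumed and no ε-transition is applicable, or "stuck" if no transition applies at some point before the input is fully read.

q2

(q0, acbb, Z)
  read a, top Z: go to q0, push AZ → (q0, cbb, AZ)
  read c, top A: go to q0, push B → (q0, bb, BZ)
  read b, top B: go to q1, push BB → (q1, b, BBZ)
  read b, top B: go to q2, push ε → (q2, ε, BZ)
All input consumed; M is in state q2.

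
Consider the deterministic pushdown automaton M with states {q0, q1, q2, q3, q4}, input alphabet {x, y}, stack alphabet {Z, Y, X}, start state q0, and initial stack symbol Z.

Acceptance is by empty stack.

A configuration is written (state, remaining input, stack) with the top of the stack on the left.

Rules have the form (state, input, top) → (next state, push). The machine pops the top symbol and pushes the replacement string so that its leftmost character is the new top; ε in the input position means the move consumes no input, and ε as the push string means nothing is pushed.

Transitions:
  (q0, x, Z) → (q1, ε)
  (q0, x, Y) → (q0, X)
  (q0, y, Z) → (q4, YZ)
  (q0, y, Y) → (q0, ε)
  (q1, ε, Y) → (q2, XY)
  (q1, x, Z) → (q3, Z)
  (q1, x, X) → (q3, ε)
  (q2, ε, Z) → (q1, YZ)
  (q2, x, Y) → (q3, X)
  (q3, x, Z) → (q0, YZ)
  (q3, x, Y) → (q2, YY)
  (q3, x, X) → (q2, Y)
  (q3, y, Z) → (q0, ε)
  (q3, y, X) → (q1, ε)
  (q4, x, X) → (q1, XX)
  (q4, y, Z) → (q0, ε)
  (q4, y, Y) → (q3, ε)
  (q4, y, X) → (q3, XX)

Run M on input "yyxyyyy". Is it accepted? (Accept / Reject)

(q0, yyxyyyy, Z) ⊢ (q4, yxyyyy, YZ) ⊢ (q3, xyyyy, Z) ⊢ (q0, yyyy, YZ) ⊢ (q0, yyy, Z) ⊢ (q4, yy, YZ) ⊢ (q3, y, Z) ⊢ (q0, ε, ε)
All input consumed and the stack is empty.

Accept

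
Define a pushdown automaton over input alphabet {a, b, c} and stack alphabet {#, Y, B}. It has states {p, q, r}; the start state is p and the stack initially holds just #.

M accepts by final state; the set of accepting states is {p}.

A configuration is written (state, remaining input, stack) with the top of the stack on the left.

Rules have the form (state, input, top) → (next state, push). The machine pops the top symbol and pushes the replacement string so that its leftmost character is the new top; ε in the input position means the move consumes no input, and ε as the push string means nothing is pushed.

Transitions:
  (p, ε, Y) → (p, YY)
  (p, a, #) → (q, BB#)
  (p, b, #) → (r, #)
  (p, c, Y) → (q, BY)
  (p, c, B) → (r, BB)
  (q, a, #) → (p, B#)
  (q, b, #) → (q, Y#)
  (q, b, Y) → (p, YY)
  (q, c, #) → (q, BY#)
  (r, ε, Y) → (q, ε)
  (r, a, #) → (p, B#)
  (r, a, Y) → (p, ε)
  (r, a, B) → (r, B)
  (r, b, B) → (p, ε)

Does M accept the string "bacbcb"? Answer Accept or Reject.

One accepting computation: (p, bacbcb, #) ⊢ (r, acbcb, #) ⊢ (p, cbcb, B#) ⊢ (r, bcb, BB#) ⊢ (p, cb, B#) ⊢ (r, b, BB#) ⊢ (p, ε, B#)
All input consumed and state p ∈ F.

Accept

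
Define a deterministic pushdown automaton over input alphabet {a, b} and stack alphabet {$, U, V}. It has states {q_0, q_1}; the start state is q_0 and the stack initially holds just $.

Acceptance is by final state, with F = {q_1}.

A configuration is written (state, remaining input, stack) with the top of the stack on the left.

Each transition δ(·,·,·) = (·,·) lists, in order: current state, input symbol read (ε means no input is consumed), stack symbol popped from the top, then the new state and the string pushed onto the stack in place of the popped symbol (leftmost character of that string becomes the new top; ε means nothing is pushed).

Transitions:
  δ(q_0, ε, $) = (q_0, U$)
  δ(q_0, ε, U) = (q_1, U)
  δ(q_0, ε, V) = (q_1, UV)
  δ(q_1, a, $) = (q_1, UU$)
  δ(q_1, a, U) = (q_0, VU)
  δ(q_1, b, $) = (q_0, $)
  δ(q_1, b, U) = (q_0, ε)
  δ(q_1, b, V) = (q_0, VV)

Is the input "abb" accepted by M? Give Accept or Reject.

(q_0, abb, $) ⊢ (q_0, abb, U$) ⊢ (q_1, abb, U$) ⊢ (q_0, bb, VU$) ⊢ (q_1, bb, UVU$) ⊢ (q_0, b, VU$) ⊢ (q_1, b, UVU$) ⊢ (q_0, ε, VU$) ⊢ (q_1, ε, UVU$)
All input consumed; state q_1 ∈ F.

Accept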